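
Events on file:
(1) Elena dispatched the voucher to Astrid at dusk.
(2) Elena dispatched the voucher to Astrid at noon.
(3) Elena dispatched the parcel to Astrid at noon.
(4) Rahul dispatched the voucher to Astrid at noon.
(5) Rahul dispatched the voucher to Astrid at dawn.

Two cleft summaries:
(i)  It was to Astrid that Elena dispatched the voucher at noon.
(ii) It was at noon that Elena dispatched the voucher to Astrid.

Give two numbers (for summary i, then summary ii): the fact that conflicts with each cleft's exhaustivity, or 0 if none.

0, 1

Summary (i) focuses "Astrid" (the recipient); background agent = Elena, thing = the voucher, setting = at noon. No fact matches that background with a different recipient, so 0.
Summary (ii) focuses "at noon" (the setting); background agent = Elena, thing = the voucher, recipient = Astrid. Fact (1) matches that background with setting = at dusk — refutes (ii).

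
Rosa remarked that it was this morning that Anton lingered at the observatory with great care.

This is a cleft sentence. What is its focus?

In an it-cleft "It was X that/who ...", the clefted constituent X is the focus; the that/who-clause expresses the presupposed open proposition.
Here the focus is "this morning". The backgrounded (presupposed) material includes "Anton", "with great care" and "at the observatory".

this morning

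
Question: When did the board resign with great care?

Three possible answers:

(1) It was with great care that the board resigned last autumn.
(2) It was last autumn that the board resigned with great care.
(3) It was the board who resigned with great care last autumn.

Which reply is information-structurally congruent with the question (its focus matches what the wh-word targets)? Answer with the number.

2

The question word "when" targets the time.
Option (1) clefts "with great care" — the manner, not what was asked.
Option (2) clefts "last autumn" — that matches what the question asks about.
Option (3) clefts "the board" — the subject (agent), not what was asked.
So the congruent reply is (2).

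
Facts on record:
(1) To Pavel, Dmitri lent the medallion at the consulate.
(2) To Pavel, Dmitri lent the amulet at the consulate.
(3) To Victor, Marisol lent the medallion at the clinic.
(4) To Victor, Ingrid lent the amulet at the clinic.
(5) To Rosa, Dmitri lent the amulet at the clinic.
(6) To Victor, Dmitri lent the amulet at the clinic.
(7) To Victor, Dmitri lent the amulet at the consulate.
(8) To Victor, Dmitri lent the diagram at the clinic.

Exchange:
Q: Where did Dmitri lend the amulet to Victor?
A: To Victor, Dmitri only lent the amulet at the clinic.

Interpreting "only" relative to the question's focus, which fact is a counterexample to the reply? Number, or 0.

7

Answering "Where did ...?" puts focus on the setting — here, "at the clinic".
"Only" then excludes alternative settings while the background — same agent, thing, recipient (Dmitri / the amulet / Victor) — is held fixed.
Fact (7) shares the background with a different setting (at the consulate) — counterexample.
(Fact (5) would refute a reading with focus on the recipient — but that is not what the question asks.)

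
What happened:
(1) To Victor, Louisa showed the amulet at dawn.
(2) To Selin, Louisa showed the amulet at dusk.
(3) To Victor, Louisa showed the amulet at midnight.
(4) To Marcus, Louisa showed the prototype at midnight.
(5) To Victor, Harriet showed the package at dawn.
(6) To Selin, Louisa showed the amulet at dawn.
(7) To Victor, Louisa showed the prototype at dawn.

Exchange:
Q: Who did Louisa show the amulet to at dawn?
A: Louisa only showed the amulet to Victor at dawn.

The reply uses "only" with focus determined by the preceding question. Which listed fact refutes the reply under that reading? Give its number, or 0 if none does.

The question "Who did ... to ...?" targets the recipient, so in the reply the focus falls on "Victor".
So "only" ranges over recipients; the rest (agent = Louisa, thing = the amulet, setting = at dawn) is presupposed.
Fact (6) shares the background with a different recipient (Selin) — counterexample.
(Fact (7) would refute a reading with focus on the thing — but that is not what the question asks.)

6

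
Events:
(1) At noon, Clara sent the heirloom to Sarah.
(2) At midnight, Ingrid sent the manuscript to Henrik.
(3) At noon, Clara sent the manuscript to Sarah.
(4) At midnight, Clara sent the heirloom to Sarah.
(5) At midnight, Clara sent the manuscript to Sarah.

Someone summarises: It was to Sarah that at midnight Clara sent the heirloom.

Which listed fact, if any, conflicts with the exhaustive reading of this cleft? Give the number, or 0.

Focus of the cleft: "Sarah" (the recipient). Presupposed background: agent = Clara, thing = the heirloom, setting = at midnight.
Exhaustivity: Sarah is the only recipient satisfying that background.
No listed fact matches the background with a different recipient. Exhaustivity holds.

0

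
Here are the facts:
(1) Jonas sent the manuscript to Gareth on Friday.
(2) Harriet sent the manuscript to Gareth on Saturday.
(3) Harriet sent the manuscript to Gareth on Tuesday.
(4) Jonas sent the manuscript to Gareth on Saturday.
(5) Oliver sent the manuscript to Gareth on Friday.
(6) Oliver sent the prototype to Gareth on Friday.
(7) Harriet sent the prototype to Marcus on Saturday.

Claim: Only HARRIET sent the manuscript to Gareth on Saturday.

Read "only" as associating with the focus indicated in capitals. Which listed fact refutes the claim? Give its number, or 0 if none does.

4

Focus (in capitals) is "Harriet" — the agent. "Only" excludes alternative agents while holding fixed the manuscript as thing and Gareth as recipient and on Saturday as setting.
Fact (4) shares the background but differs in agent (Jonas) — a counterexample.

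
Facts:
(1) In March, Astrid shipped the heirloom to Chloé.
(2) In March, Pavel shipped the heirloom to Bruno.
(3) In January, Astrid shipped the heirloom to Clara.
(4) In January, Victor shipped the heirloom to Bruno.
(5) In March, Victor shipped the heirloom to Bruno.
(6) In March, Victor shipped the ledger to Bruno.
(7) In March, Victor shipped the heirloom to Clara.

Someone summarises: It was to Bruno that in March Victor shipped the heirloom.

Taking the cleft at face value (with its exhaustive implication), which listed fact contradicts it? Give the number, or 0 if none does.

7

Focus of the cleft: "Bruno" (the recipient). Presupposed background: agent = Victor, thing = the heirloom, setting = in March.
The exhaustive reading says no other recipient fits that background.
But fact (7) also has agent = Victor, thing = the heirloom, setting = in March, with recipient = Clara — so the exhaustive reading fails.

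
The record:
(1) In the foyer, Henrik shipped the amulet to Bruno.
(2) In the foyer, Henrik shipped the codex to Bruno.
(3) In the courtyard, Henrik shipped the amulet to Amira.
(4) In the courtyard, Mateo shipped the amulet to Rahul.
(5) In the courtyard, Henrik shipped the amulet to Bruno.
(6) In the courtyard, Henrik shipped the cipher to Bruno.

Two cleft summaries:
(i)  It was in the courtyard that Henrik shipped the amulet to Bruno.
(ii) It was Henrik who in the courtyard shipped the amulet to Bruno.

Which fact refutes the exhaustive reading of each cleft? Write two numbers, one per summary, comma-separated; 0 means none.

1, 0

Summary (i) focuses "in the courtyard" (the setting); background same agent, thing, recipient (Henrik / the amulet / Bruno). Fact (1) matches that background with setting = in the foyer — refutes (i).
Summary (ii) focuses "Henrik" (the agent); background same thing, recipient, setting (the amulet / Bruno / in the courtyard). No fact matches that background with a different agent, so 0.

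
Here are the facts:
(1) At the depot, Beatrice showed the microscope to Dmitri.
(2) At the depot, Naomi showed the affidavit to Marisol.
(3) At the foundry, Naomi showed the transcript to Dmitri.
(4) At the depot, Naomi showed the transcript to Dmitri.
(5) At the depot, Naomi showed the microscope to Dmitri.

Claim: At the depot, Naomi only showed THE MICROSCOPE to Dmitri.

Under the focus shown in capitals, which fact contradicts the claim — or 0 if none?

Focus (in capitals) is "the microscope" — the thing. "Only" excludes alternative things while holding fixed same agent, recipient, setting (Naomi / Dmitri / at the depot).
Fact (4) matches on same agent, recipient, setting (Naomi / Dmitri / at the depot), but has thing = the transcript instead. That refutes the claim.

4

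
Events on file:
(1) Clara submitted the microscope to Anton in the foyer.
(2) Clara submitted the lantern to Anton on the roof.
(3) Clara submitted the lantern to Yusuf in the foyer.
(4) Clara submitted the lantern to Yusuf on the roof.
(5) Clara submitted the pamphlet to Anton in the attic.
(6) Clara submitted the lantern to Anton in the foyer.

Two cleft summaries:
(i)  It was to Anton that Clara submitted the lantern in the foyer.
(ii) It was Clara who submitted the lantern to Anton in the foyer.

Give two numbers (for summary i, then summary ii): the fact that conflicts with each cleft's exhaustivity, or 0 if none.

3, 0

(i): focus "Anton". Looking for agent = Clara, thing = the lantern, setting = in the foyer with some other recipient — fact (3) has Yusuf there. Refuted.
(ii): focus "Clara". No fact shares thing = the lantern, recipient = Anton, setting = in the foyer with a different agent. 0.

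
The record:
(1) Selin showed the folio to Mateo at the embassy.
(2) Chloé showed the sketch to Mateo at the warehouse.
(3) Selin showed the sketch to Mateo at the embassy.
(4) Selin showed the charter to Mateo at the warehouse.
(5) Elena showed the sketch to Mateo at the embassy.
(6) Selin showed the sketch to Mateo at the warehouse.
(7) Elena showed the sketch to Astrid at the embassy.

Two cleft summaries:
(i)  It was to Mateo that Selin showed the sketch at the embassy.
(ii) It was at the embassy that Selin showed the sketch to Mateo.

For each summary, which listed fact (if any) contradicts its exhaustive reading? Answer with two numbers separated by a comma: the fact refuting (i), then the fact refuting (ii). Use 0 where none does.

Summary (i) focuses "Mateo" (the recipient); background same agent, thing, setting (Selin / the sketch / at the embassy). No fact matches that background with a different recipient, so 0.
Summary (ii) focuses "at the embassy" (the setting); background same agent, thing, recipient (Selin / the sketch / Mateo). Fact (6) matches that background with setting = at the warehouse — refutes (ii).

0, 6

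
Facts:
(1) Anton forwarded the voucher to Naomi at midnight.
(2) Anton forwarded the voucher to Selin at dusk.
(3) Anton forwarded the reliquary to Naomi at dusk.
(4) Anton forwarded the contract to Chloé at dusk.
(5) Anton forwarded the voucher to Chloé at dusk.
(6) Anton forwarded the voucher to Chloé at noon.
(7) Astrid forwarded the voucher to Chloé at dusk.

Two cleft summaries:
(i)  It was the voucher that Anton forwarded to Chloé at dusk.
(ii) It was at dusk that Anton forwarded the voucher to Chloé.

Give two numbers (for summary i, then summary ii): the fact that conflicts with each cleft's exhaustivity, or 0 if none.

4, 6

(i): focus "the voucher". Looking for agent = Anton, recipient = Chloé, setting = at dusk with some other thing — fact (4) has the contract there. Refuted.
(ii): focus "at dusk". Looking for agent = Anton, thing = the voucher, recipient = Chloé with some other setting — fact (6) has at noon there. Refuted.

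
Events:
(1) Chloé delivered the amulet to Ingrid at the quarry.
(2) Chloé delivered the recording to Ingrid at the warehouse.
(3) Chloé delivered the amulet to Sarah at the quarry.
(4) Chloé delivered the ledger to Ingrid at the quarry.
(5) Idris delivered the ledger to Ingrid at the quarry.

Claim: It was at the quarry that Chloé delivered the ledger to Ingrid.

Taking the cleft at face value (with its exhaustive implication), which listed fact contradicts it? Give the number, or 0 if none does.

0

Focus of the cleft: "at the quarry" (the setting). Presupposed background: same agent, thing, recipient (Chloé / the ledger / Ingrid).
The exhaustive reading says no other setting fits that background.
Every other fact differs from the presupposition on some backgrounded slot, so none challenges the exhaustivity.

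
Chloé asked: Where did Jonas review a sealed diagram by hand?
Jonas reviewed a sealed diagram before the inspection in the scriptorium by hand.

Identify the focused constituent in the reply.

The wh-word "where" asks about the location.
In the answer, "Jonas", "a sealed diagram" and "by hand" are given — repeated from the question.
"before the inspection" is also new, but it specifies the time, which is not what the question asks about — so it is not the focus.
The constituent filling the location gap is "in the scriptorium"; that is the focus.

in the scriptorium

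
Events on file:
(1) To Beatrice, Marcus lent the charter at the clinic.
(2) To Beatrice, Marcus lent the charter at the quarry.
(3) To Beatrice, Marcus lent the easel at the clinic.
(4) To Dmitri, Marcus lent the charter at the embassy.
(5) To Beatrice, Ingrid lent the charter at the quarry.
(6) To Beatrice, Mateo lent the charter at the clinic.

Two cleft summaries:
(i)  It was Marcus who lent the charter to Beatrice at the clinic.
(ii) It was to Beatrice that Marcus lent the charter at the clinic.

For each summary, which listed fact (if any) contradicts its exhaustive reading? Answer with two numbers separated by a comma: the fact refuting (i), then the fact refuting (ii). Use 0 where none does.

6, 0

Summary (i) focuses "Marcus" (the agent); background the charter as thing and Beatrice as recipient and at the clinic as setting. Fact (6) matches that background with agent = Mateo — refutes (i).
Summary (ii) focuses "Beatrice" (the recipient); background Marcus as agent and the charter as thing and at the clinic as setting. No fact matches that background with a different recipient, so 0.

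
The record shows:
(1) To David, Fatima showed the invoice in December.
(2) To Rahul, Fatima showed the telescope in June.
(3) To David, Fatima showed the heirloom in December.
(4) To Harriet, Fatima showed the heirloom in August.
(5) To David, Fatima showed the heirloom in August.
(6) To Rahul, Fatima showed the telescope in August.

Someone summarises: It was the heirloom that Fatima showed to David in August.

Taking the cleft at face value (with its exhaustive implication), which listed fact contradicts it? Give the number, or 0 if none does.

0

Focus of the cleft: "the heirloom" (the thing). Presupposed background: Fatima as agent and David as recipient and in August as setting.
The exhaustive reading says no other thing fits that background.
Every other fact differs from the presupposition on some backgrounded slot, so none challenges the exhaustivity.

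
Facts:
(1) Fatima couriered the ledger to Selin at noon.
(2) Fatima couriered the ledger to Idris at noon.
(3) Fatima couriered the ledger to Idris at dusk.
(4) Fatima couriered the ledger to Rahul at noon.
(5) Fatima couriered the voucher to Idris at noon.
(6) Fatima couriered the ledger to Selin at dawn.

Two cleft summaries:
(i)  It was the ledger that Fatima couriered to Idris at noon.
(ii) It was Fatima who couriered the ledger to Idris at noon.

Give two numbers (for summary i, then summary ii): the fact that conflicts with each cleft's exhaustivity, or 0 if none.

(i): focus "the ledger". Looking for Fatima as agent and Idris as recipient and at noon as setting with some other thing — fact (5) has the voucher there. Refuted.
(ii): focus "Fatima". No fact shares the ledger as thing and Idris as recipient and at noon as setting with a different agent. 0.

5, 0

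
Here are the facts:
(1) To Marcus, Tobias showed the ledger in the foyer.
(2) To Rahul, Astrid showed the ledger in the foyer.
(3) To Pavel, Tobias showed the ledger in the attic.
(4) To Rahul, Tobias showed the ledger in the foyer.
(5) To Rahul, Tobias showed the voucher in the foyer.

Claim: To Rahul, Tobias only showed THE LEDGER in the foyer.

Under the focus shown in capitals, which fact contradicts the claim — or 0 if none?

The capitals mark "the ledger" as focus. So "only" rules out other things, with the rest (agent = Tobias, recipient = Rahul, setting = in the foyer) as background.
Fact (5) shares the background but differs in thing (the voucher) — a counterexample.

5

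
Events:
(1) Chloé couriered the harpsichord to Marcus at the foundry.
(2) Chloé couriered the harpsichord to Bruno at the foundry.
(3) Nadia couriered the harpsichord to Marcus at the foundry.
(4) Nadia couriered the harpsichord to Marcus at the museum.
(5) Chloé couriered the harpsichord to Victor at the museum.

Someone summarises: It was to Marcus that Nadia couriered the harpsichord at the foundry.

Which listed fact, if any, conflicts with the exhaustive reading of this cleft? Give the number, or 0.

Focus of the cleft: "Marcus" (the recipient). Presupposed background: agent = Nadia, thing = the harpsichord, setting = at the foundry.
The exhaustive reading says no other recipient fits that background.
Every other fact differs from the presupposition on some backgrounded slot, so none challenges the exhaustivity.

0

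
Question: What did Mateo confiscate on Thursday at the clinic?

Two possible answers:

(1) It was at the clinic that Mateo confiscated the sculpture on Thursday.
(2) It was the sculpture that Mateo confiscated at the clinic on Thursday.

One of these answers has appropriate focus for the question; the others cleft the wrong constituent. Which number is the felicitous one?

2

The question word "what" targets the direct object.
Option (1) clefts "at the clinic" — the location, not what was asked.
Option (2) clefts "the sculpture" — that matches what the question asks about.
So the congruent reply is (2).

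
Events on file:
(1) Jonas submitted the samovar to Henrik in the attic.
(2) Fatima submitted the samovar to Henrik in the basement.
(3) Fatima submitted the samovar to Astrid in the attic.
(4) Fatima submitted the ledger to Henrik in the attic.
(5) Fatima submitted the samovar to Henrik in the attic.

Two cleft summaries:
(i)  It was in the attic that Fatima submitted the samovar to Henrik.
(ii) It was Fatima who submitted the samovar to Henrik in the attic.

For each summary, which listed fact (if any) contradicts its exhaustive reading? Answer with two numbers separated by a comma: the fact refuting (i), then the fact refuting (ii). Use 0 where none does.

2, 1

(i): focus "in the attic". Looking for agent = Fatima, thing = the samovar, recipient = Henrik with some other setting — fact (2) has in the basement there. Refuted.
(ii): focus "Fatima". Looking for thing = the samovar, recipient = Henrik, setting = in the attic with some other agent — fact (1) has Jonas there. Refuted.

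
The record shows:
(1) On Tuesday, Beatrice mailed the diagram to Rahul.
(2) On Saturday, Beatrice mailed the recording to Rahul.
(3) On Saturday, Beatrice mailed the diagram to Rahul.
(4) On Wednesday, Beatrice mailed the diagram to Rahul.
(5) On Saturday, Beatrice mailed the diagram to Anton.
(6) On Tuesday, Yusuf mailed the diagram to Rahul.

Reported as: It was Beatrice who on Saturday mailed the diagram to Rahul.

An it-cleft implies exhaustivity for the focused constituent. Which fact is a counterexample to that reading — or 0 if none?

The cleft puts "Beatrice" in focus and presupposes the open proposition with the diagram as thing and Rahul as recipient and on Saturday as setting.
Exhaustivity: Beatrice is the only agent satisfying that background.
Every other fact differs from the presupposition on some backgrounded slot, so none challenges the exhaustivity.

0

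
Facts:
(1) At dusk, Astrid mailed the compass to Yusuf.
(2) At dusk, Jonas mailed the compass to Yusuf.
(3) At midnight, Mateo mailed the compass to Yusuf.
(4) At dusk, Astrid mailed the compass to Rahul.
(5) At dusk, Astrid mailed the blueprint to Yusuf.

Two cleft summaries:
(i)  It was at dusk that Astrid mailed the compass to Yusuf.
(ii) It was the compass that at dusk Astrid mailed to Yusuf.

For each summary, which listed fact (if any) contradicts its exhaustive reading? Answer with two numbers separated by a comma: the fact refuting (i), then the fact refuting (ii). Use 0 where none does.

0, 5

(i): focus "at dusk". No fact shares same agent, thing, recipient (Astrid / the compass / Yusuf) with a different setting. 0.
(ii): focus "the compass". Looking for same agent, recipient, setting (Astrid / Yusuf / at dusk) with some other thing — fact (5) has the blueprint there. Refuted.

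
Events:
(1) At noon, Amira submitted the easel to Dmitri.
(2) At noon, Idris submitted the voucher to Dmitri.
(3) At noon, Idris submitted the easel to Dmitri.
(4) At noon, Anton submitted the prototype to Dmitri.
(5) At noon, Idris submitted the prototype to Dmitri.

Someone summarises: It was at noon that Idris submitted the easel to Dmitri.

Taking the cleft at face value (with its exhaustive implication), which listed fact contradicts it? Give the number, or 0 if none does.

Focus of the cleft: "at noon" (the setting). Presupposed background: agent = Idris, thing = the easel, recipient = Dmitri.
The exhaustive reading says no other setting fits that background.
Every other fact differs from the presupposition on some backgrounded slot, so none challenges the exhaustivity.

0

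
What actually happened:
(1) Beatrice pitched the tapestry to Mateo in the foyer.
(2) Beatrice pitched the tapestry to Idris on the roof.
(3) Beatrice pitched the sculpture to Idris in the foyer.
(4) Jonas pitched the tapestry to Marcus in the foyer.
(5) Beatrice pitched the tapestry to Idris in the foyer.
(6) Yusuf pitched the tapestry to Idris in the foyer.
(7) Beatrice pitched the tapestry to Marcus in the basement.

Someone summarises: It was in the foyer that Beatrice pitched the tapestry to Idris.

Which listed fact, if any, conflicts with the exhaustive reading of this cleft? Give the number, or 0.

Focus of the cleft: "in the foyer" (the setting). Presupposed background: agent = Beatrice, thing = the tapestry, recipient = Idris.
The exhaustive reading says no other setting fits that background.
Fact (2) shares the background but with setting = on the roof; exhaustivity is violated.

2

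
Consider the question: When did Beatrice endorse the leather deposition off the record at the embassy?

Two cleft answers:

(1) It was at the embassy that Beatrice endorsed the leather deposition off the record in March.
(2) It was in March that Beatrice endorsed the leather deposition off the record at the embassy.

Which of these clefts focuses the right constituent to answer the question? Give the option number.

The question word "when" targets the time.
Option (1) clefts "at the embassy" — the location, not what was asked.
Option (2) clefts "in March" — that matches what the question asks about.
So the congruent reply is (2).

2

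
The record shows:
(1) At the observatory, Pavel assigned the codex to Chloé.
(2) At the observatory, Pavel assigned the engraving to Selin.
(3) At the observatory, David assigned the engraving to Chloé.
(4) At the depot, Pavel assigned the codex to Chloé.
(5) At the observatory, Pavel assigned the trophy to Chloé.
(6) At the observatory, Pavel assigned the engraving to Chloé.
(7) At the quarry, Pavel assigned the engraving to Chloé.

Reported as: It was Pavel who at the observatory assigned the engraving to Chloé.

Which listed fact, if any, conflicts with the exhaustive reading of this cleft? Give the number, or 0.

3

The cleft puts "Pavel" in focus and presupposes the open proposition with thing = the engraving, recipient = Chloé, setting = at the observatory.
Exhaustivity: Pavel is the only agent satisfying that background.
But fact (3) also has thing = the engraving, recipient = Chloé, setting = at the observatory, with agent = David — so the exhaustive reading fails.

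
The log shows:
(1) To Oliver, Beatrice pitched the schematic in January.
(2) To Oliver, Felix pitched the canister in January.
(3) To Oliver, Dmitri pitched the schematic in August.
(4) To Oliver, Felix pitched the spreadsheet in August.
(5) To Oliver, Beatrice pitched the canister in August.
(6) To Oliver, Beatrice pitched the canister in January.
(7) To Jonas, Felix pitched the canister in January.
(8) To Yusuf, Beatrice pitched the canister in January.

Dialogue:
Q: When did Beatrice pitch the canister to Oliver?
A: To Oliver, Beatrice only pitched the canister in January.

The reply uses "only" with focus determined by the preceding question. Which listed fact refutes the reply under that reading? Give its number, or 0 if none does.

Answering "When did ...?" puts focus on the setting — here, "in January".
So "only" ranges over settings; the rest (same agent, thing, recipient (Beatrice / the canister / Oliver)) is presupposed.
Fact (5) shares the background with a different setting (in August) — counterexample.
(Fact (8) would refute a reading with focus on the recipient — but that is not what the question asks.)

5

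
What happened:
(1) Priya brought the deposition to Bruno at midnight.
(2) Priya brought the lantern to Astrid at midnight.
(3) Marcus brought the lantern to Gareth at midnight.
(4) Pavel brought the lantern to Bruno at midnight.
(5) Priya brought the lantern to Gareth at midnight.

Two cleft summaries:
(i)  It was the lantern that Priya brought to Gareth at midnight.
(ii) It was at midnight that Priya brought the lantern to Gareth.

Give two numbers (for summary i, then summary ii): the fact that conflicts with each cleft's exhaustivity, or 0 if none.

(i): focus "the lantern". No fact shares agent = Priya, recipient = Gareth, setting = at midnight with a different thing. 0.
(ii): focus "at midnight". No fact shares agent = Priya, thing = the lantern, recipient = Gareth with a different setting. 0.

0, 0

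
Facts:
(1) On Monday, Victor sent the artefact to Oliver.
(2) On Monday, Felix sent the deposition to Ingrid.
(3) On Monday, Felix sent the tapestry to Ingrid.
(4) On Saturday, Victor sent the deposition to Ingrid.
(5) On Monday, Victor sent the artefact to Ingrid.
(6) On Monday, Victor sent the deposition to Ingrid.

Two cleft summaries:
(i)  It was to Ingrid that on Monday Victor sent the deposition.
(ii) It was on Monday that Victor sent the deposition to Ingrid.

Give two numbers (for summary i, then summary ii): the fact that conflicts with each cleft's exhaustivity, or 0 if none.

0, 4

Summary (i) focuses "Ingrid" (the recipient); background agent = Victor, thing = the deposition, setting = on Monday. No fact matches that background with a different recipient, so 0.
Summary (ii) focuses "on Monday" (the setting); background agent = Victor, thing = the deposition, recipient = Ingrid. Fact (4) matches that background with setting = on Saturday — refutes (ii).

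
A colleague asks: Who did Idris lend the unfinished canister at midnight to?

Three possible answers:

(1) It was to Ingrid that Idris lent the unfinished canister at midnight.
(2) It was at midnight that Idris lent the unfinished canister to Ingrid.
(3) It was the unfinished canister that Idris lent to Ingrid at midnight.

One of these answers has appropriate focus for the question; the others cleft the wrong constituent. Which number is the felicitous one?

The question word "who" targets the recipient.
Option (1) clefts "to Ingrid" — that matches what the question asks about.
Option (2) clefts "at midnight" — the time, not what was asked.
Option (3) clefts "the unfinished canister" — the direct object, not what was asked.
So the congruent reply is (1).

1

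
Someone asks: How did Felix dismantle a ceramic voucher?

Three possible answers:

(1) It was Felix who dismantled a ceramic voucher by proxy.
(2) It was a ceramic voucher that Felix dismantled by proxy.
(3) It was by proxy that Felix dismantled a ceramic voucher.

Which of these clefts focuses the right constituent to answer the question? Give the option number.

3

The question word "how" targets the manner.
Option (1) clefts "Felix" — the subject (agent), not what was asked.
Option (2) clefts "a ceramic voucher" — the direct object, not what was asked.
Option (3) clefts "by proxy" — that matches what the question asks about.
So the congruent reply is (3).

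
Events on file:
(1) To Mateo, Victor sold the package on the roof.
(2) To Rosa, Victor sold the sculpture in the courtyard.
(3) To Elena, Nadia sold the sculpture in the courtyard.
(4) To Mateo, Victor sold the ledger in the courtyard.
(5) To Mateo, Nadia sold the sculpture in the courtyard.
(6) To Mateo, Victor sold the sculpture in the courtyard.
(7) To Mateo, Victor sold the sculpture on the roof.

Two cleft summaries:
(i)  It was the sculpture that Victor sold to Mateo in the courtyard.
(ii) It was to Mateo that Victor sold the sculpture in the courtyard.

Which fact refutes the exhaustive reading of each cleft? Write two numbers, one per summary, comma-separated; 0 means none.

4, 2

Summary (i) focuses "the sculpture" (the thing); background same agent, recipient, setting (Victor / Mateo / in the courtyard). Fact (4) matches that background with thing = the ledger — refutes (i).
Summary (ii) focuses "Mateo" (the recipient); background same agent, thing, setting (Victor / the sculpture / in the courtyard). Fact (2) matches that background with recipient = Rosa — refutes (ii).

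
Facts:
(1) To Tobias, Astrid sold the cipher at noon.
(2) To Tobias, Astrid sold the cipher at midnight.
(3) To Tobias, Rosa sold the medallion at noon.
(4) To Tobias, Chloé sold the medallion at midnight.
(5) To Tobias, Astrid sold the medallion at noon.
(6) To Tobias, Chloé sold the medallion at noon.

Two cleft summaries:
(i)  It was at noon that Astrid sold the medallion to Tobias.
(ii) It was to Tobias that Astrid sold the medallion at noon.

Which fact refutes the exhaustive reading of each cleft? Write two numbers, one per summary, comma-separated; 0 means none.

0, 0

Summary (i) focuses "at noon" (the setting); background same agent, thing, recipient (Astrid / the medallion / Tobias). No fact matches that background with a different setting, so 0.
Summary (ii) focuses "Tobias" (the recipient); background same agent, thing, setting (Astrid / the medallion / at noon). No fact matches that background with a different recipient, so 0.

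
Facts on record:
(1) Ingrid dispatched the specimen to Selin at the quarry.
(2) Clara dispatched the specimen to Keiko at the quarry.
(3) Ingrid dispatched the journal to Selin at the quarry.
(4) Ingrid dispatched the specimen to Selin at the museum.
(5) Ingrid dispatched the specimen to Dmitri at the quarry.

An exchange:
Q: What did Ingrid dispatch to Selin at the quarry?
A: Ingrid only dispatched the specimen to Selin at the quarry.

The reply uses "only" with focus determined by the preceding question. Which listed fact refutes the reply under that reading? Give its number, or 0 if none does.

3

The question "What did ...?" targets the thing, so in the reply the focus falls on "the specimen".
"Only" then excludes alternative things while the background — agent = Ingrid, recipient = Selin, setting = at the quarry — is held fixed.
Fact (3) keeps agent = Ingrid, recipient = Selin, setting = at the quarry but has thing = the journal; that refutes the reply.
(Fact (5) would refute a reading with focus on the recipient — but that is not what the question asks.)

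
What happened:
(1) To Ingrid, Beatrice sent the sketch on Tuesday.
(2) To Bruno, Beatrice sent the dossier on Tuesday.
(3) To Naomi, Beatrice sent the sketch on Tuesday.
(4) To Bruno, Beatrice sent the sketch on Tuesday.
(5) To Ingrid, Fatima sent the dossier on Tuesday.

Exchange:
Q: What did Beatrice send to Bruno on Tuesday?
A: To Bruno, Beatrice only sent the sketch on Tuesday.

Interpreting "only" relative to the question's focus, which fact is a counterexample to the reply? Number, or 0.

2

The question "What did ...?" targets the thing, so in the reply the focus falls on "the sketch".
So "only" ranges over things; the rest (agent = Beatrice, recipient = Bruno, setting = on Tuesday) is presupposed.
Fact (2) keeps agent = Beatrice, recipient = Bruno, setting = on Tuesday but has thing = the dossier; that refutes the reply.
(Fact (1) would refute a reading with focus on the recipient — but that is not what the question asks.)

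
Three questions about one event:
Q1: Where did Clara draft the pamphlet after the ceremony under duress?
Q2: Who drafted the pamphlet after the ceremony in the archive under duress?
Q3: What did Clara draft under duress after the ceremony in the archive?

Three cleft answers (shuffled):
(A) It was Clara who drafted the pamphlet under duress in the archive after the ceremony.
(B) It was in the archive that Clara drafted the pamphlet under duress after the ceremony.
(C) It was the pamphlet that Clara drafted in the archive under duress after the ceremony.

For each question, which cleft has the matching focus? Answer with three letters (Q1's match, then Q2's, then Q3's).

BAC

Q1 asks about the location; cleft (B) focuses "in the archive", which is the location — so Q1 → B.
Q2 asks about the subject (agent); cleft (A) focuses "Clara", which is the subject (agent) — so Q2 → A.
Q3 asks about the direct object; cleft (C) focuses "the pamphlet", which is the direct object — so Q3 → C.
Mapping: Q1→B, Q2→A, Q3→C.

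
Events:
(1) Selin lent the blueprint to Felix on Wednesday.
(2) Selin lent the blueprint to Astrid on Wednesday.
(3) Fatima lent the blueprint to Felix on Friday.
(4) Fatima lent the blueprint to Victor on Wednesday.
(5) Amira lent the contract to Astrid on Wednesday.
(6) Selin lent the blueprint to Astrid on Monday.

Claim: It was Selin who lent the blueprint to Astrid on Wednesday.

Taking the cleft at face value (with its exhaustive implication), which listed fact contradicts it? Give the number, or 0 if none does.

Focus of the cleft: "Selin" (the agent). Presupposed background: same thing, recipient, setting (the blueprint / Astrid / on Wednesday).
The exhaustive reading says no other agent fits that background.
No listed fact matches the background with a different agent. Exhaustivity holds.

0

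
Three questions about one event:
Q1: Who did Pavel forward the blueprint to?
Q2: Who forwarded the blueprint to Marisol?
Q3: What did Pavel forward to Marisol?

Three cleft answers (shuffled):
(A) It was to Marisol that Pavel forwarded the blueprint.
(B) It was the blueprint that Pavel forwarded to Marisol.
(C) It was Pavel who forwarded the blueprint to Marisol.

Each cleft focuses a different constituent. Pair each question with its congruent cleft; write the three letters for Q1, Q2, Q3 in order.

ACB

Q1 asks about the recipient; cleft (A) focuses "to Marisol", which is the recipient — so Q1 → A.
Q2 asks about the subject (agent); cleft (C) focuses "Pavel", which is the subject (agent) — so Q2 → C.
Q3 asks about the direct object; cleft (B) focuses "the blueprint", which is the direct object — so Q3 → B.
Mapping: Q1→A, Q2→C, Q3→B.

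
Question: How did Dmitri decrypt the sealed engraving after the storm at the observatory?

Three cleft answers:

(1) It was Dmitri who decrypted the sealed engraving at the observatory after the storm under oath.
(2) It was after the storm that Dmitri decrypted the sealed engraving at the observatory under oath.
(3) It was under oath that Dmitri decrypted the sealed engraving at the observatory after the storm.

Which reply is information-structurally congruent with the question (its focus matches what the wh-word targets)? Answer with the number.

3

The question word "how" targets the manner.
Option (1) clefts "Dmitri" — the subject (agent), not what was asked.
Option (2) clefts "after the storm" — the time, not what was asked.
Option (3) clefts "under oath" — that matches what the question asks about.
So the congruent reply is (3).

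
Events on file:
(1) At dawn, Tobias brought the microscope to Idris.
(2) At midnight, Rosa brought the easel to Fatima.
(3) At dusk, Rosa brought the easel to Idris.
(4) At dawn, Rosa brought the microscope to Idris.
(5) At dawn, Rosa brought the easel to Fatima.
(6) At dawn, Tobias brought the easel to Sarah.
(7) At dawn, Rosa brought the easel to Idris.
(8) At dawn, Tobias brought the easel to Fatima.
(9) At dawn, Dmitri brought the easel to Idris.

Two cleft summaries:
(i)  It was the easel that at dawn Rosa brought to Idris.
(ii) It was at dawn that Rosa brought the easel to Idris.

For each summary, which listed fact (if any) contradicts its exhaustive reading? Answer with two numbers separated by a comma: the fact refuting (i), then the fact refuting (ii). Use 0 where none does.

4, 3

Summary (i) focuses "the easel" (the thing); background same agent, recipient, setting (Rosa / Idris / at dawn). Fact (4) matches that background with thing = the microscope — refutes (i).
Summary (ii) focuses "at dawn" (the setting); background same agent, thing, recipient (Rosa / the easel / Idris). Fact (3) matches that background with setting = at dusk — refutes (ii).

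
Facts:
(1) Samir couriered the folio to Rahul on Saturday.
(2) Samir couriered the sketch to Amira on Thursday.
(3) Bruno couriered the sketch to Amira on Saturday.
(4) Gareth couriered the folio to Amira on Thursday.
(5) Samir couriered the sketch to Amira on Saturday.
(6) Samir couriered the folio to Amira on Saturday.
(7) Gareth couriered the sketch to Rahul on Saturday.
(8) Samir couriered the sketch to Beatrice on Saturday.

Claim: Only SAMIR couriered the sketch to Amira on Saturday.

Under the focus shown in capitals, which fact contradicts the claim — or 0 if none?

3

The capitals mark "Samir" as focus. So "only" rules out other agents, with the rest (thing = the sketch, recipient = Amira, setting = on Saturday) as background.
Fact (3) matches on thing = the sketch, recipient = Amira, setting = on Saturday, but has agent = Bruno instead. That refutes the claim.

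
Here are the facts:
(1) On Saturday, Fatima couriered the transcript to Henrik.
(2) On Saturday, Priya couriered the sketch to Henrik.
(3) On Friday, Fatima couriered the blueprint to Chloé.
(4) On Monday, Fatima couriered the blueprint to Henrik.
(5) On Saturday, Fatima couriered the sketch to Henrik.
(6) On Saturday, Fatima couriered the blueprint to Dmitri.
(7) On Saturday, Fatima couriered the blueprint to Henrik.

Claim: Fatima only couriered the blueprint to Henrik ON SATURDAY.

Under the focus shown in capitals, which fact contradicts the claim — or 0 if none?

The capitals mark "on Saturday" as focus. So "only" rules out other settings, with the rest (agent = Fatima, thing = the blueprint, recipient = Henrik) as background.
Fact (4) matches on agent = Fatima, thing = the blueprint, recipient = Henrik, but has setting = on Monday instead. That refutes the claim.

4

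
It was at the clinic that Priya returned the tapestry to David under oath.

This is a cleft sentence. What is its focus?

In an it-cleft "It was X that/who ...", the clefted constituent X is the focus; the that/who-clause expresses the presupposed open proposition.
Here the focus is "at the clinic". The backgrounded (presupposed) material includes "Priya", "the tapestry", "to David" and "under oath".

at the clinic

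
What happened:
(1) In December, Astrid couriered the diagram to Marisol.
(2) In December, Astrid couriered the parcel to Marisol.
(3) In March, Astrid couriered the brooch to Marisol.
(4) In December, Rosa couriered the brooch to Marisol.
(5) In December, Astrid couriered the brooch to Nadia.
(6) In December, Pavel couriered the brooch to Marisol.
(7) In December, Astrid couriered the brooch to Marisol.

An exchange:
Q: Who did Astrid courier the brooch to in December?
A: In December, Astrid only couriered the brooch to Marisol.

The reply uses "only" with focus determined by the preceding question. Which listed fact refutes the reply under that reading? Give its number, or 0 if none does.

Answering "Who did ... to ...?" puts focus on the recipient — here, "Marisol".
So "only" ranges over recipients; the rest (same agent, thing, setting (Astrid / the brooch / in December)) is presupposed.
Fact (5) keeps same agent, thing, setting (Astrid / the brooch / in December) but has recipient = Nadia; that refutes the reply.
(Fact (3) would refute a reading with focus on the setting — but that is not what the question asks.)

5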